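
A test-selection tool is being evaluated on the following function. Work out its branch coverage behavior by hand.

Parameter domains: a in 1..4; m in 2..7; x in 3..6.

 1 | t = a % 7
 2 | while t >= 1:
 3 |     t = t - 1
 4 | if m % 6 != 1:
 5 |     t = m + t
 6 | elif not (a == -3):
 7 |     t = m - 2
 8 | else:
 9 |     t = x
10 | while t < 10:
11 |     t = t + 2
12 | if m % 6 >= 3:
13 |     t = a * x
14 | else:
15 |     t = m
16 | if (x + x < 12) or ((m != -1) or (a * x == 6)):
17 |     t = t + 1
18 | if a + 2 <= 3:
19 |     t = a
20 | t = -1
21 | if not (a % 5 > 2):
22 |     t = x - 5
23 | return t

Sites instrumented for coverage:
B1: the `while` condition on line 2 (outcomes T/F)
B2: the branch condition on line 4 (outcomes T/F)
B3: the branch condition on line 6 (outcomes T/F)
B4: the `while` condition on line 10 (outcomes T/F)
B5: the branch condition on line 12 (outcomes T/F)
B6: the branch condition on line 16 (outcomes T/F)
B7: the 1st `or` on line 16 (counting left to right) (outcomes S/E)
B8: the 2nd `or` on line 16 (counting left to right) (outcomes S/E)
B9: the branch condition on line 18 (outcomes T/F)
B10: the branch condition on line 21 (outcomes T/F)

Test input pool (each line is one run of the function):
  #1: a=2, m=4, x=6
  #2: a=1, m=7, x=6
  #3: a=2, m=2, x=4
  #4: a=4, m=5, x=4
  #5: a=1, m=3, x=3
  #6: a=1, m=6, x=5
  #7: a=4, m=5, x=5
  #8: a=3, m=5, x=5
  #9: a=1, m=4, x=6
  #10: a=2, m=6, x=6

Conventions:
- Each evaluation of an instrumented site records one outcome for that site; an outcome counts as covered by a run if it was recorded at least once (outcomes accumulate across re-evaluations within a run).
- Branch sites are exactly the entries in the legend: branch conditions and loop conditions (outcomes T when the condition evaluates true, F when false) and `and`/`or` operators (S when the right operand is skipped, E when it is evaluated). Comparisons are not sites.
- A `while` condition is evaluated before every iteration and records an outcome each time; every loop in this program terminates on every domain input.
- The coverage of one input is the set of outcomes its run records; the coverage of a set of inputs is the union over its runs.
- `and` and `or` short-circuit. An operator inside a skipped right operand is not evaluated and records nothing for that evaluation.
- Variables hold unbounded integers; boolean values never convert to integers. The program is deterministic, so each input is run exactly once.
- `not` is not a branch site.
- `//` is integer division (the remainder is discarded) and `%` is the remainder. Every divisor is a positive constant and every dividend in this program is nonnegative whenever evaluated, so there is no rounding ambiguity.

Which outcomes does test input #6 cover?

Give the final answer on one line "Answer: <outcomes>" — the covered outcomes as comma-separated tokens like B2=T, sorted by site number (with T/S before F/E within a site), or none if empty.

Event log for input #6 (a=1, m=6, x=5):
  B1->T, B1->F, B2->T, B4->T, B4->T, B4->F, B5->F, B7->S, B6->T, B9->T
  B10->T
deduplicating events, the covered set is: B1=T, B1=F, B2=T, B4=T, B4=F, B5=F, B6=T, B7=S, B9=T, B10=T

Answer: B1=T, B1=F, B2=T, B4=T, B4=F, B5=F, B6=T, B7=S, B9=T, B10=T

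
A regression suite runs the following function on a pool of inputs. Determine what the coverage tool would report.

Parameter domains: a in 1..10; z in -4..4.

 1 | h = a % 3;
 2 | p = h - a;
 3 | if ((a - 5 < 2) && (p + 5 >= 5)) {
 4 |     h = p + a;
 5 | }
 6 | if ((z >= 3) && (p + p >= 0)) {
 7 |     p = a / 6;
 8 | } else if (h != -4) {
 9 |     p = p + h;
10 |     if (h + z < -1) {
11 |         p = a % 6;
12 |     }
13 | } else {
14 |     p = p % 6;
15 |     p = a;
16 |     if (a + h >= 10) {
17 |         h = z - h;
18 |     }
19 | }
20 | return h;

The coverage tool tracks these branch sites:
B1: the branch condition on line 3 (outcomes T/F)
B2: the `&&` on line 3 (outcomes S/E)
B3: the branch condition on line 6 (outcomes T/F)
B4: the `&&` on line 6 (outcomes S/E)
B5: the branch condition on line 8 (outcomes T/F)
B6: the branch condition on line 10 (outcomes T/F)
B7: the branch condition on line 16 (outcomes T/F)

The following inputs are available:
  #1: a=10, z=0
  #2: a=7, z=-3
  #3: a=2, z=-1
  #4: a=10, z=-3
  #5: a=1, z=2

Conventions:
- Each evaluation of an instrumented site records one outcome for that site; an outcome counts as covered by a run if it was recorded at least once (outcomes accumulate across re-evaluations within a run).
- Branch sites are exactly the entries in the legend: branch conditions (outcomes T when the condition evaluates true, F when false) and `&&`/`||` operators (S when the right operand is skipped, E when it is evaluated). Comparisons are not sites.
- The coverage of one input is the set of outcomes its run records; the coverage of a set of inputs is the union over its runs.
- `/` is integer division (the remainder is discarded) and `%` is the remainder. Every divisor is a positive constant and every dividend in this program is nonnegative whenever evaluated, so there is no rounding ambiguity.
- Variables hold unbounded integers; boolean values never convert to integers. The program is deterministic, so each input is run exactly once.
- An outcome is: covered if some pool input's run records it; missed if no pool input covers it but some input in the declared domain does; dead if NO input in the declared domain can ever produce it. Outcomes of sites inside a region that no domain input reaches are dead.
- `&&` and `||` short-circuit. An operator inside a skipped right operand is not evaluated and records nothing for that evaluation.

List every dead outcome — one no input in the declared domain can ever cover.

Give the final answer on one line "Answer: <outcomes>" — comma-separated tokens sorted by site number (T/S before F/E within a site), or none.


checking every outcome against all 90 domain inputs:
  B5=F: zero occurrences over every domain input -> dead
  B7=T: zero occurrences over every domain input -> dead
  B7=F: zero occurrences over every domain input -> dead
  reachable outcomes have witnesses, e.g. B1=T (e.g. a=1, z=-4), B1=F (e.g. a=3, z=-4), B2=S (e.g. a=7, z=-4), B2=E (e.g. a=1, z=-4)
Answer: B5=F, B7=T, B7=F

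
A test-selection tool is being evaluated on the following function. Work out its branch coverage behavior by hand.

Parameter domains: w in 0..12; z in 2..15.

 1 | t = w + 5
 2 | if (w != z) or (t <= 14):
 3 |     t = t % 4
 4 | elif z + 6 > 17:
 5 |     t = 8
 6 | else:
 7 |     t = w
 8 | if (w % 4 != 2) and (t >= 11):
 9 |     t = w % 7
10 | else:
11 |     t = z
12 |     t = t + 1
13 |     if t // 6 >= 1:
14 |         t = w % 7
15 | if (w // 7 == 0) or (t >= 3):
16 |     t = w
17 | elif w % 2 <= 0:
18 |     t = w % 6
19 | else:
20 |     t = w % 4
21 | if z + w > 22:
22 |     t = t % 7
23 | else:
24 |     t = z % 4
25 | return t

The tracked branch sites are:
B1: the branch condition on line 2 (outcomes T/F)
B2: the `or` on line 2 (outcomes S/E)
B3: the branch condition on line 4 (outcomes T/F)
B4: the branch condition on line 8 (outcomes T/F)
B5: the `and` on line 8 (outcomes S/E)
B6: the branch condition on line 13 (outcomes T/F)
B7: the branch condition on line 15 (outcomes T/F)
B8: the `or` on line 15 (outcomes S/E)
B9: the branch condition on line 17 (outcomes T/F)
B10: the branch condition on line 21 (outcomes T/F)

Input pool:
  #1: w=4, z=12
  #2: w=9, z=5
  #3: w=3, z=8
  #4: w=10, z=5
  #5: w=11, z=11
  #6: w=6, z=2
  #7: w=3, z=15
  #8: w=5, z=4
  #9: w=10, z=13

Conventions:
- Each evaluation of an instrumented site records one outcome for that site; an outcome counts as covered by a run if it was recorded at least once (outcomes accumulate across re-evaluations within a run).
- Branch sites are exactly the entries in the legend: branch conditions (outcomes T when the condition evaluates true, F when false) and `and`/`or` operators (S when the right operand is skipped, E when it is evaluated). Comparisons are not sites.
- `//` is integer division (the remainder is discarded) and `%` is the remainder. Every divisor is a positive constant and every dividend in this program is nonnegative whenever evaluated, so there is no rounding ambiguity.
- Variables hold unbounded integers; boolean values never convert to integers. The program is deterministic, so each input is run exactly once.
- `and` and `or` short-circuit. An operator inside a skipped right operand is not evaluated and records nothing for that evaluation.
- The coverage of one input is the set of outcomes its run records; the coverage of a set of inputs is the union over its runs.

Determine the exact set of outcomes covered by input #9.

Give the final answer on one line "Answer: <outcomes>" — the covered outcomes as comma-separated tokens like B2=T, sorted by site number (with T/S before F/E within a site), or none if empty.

Simulating input #9 (w=10, z=13) step by step:
  B2->S, B1->T, B5->S, B4->F, B6->T, B8->E, B7->T, B10->T
distinct outcomes covered: B1=T, B2=S, B4=F, B5=S, B6=T, B7=T, B8=E, B10=T

Answer: B1=T, B2=S, B4=F, B5=S, B6=T, B7=T, B8=E, B10=T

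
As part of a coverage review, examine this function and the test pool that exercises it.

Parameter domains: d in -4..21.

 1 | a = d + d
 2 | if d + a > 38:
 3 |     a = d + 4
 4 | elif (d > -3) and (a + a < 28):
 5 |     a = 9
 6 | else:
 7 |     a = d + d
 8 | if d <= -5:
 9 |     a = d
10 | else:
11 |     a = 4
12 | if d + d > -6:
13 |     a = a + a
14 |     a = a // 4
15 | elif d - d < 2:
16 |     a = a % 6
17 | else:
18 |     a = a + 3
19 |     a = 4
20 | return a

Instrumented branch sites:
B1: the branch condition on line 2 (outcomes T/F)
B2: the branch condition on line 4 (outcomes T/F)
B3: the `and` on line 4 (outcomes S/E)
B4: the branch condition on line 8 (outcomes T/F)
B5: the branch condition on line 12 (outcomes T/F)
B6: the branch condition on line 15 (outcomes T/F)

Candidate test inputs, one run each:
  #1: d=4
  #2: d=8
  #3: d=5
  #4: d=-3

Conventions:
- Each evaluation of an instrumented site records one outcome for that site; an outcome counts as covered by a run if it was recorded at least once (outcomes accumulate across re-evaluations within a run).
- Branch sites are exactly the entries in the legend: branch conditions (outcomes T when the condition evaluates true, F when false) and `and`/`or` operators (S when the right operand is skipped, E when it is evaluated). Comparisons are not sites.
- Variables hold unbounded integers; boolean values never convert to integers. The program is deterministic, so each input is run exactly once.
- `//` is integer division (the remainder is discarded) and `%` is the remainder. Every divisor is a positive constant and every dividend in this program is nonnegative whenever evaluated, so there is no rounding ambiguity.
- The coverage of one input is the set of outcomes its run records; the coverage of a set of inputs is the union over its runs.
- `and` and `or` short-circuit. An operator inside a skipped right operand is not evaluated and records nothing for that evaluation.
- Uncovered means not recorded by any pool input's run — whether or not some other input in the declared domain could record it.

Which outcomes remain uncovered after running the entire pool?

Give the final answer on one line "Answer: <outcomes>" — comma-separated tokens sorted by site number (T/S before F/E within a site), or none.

run #1 (d=4) runs B1->F, B3->E, B2->T, B4->F, B5->T; records B1=F, B2=T, B3=E, B4=F, B5=T
run #2 (d=8) runs B1->F, B3->E, B2->F, B4->F, B5->T; records B1=F, B2=F, B3=E, B4=F, B5=T
run #3 (d=5) runs B1->F, B3->E, B2->T, B4->F, B5->T; records B1=F, B2=T, B3=E, B4=F, B5=T
run #4 (d=-3) runs B1->F, B3->S, B2->F, B4->F, B5->F, B6->T; records B1=F, B2=F, B3=S, B4=F, B5=F, B6=T
union over the pool: B1=F, B2=T, B2=F, B3=S, B3=E, B4=F, B5=T, B5=F, B6=T
uncovered (3 of 12): B1=T, B4=T, B6=F

Answer: B1=T, B4=T, B6=F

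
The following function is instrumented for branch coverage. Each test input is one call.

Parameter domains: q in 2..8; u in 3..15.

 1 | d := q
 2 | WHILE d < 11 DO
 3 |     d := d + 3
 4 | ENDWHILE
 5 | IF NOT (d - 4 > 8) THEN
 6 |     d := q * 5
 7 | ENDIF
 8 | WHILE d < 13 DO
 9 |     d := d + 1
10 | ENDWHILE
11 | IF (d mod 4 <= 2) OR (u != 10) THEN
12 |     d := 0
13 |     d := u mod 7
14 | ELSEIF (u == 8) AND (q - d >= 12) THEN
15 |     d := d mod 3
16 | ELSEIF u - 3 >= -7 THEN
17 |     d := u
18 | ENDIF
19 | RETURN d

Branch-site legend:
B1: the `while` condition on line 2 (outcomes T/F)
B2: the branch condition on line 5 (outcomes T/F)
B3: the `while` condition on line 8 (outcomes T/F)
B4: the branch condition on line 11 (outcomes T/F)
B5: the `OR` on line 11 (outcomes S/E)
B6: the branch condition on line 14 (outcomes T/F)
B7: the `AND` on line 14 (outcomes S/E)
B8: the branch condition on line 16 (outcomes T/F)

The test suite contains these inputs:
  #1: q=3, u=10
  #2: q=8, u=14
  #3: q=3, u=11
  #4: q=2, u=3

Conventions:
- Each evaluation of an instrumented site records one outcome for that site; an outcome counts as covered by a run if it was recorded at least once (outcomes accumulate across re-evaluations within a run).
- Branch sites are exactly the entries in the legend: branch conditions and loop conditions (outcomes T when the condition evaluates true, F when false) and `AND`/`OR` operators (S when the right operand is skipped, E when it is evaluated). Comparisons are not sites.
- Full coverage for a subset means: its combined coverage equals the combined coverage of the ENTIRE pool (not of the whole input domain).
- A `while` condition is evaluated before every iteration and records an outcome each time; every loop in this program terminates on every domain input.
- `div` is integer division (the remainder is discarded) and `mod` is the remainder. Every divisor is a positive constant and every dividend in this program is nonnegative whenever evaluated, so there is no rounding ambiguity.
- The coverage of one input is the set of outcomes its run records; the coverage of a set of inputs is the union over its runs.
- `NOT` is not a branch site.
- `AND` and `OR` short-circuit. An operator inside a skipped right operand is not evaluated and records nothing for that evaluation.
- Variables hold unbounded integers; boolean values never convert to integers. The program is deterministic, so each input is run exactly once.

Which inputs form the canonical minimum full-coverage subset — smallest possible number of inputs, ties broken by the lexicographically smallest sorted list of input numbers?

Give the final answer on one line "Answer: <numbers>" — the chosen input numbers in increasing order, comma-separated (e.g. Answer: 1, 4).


input #1, q=3, u=10: events B1->T, B1->T, B1->T, B1->F, B2->T, B3->F, B5->E, B4->F, B7->S, B6->F, B8->T; outcomes B1=T, B1=F, B2=T, B3=F, B4=F, B5=E, B6=F, B7=S, B8=T
input #2, q=8, u=14: events B1->T, B1->F, B2->T, B3->F, B5->S, B4->T; outcomes B1=T, B1=F, B2=T, B3=F, B4=T, B5=S
input #3, q=3, u=11: events B1->T, B1->T, B1->T, B1->F, B2->T, B3->F, B5->E, B4->T; outcomes B1=T, B1=F, B2=T, B3=F, B4=T, B5=E
input #4, q=2, u=3: events B1->T, B1->T, B1->T, B1->F, B2->T, B3->T, B3->T, B3->T, B3->F, B5->S, B4->T; outcomes B1=T, B1=F, B2=T, B3=T, B3=F, B4=T, B5=S
together the pool reaches 12 outcomes: B1=T, B1=F, B2=T, B3=T, B3=F, B4=T, B4=F, B5=S, B5=E, B6=F, B7=S, B8=T
no size-1 subset reaches all 12 outcomes (best union: 9/12)
inputs {1, 4} (size 2) cover everything; no size-2 subset with a lexicographically smaller index list covers all 12
Answer: 1, 4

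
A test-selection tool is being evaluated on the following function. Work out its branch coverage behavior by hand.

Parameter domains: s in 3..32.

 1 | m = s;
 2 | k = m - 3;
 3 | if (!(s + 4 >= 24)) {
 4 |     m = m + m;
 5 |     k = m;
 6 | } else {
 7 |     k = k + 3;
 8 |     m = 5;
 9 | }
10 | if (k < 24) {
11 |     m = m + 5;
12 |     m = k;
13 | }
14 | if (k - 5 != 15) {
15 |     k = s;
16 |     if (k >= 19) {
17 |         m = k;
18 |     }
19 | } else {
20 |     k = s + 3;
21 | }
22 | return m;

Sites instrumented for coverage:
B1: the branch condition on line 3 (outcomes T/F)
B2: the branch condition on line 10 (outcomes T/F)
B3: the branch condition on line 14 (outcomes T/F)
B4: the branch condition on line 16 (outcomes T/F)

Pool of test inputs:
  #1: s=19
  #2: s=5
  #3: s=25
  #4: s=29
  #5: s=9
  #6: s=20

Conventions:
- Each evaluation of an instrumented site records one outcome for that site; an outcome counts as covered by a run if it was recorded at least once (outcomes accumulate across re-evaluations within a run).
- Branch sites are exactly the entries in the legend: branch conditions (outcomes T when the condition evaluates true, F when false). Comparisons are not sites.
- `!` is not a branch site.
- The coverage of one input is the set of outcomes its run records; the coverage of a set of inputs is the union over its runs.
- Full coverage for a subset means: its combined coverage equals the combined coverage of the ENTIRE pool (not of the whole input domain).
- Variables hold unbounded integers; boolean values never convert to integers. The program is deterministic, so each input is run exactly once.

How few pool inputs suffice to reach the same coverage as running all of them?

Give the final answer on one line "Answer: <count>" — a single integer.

input #1, s=19: outcomes B1=T, B2=F, B3=T, B4=T
input #2, s=5: outcomes B1=T, B2=T, B3=T, B4=F
input #3, s=25: outcomes B1=F, B2=F, B3=T, B4=T
input #4, s=29: outcomes B1=F, B2=F, B3=T, B4=T
input #5, s=9: outcomes B1=T, B2=T, B3=T, B4=F
input #6, s=20: outcomes B1=F, B2=T, B3=F
the full pool covers 8 outcomes: B1=T, B1=F, B2=T, B2=F, B3=T, B3=F, B4=T, B4=F
checked all size-1 subsets: none covers 8 outcomes (max 4/8)
checked all size-2 subsets: none covers 8 outcomes (max 7/8)
inputs {1, 2, 6} (size 3) cover everything; no size-3 subset with a lexicographically smaller index list covers all 8

Answer: 3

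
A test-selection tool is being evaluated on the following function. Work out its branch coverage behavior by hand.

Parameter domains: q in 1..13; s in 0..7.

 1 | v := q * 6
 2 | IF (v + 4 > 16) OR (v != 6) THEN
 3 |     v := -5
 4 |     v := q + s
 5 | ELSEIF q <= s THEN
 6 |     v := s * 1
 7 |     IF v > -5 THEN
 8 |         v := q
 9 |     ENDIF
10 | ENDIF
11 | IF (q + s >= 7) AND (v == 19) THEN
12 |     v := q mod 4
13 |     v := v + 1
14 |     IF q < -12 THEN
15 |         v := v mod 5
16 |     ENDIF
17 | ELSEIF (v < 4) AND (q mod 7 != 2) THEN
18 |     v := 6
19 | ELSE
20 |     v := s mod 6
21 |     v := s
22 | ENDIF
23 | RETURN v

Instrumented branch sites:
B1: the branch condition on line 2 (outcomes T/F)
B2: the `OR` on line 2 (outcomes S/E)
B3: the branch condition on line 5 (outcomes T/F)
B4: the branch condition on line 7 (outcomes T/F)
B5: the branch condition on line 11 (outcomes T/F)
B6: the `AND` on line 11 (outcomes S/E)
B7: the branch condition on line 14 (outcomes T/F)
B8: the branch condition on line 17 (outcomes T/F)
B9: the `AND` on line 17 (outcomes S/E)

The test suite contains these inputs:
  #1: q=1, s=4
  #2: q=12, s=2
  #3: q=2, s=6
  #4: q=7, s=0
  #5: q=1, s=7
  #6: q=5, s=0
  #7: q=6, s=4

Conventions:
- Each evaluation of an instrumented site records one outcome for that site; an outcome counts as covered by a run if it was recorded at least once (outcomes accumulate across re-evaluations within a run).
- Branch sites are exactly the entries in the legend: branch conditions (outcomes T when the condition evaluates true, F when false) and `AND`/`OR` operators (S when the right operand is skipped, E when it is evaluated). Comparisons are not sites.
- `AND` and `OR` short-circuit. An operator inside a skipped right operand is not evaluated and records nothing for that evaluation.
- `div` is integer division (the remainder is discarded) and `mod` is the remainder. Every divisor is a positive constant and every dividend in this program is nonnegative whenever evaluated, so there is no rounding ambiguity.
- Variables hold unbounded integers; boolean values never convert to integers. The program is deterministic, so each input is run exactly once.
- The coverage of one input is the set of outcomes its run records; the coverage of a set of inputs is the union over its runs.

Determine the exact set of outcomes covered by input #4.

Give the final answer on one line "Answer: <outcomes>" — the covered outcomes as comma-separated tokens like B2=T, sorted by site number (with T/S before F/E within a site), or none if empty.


Event log for input #4 (q=7, s=0):
  B2->S, B1->T, B6->E, B5->F, B9->S, B8->F
distinct outcomes covered: B1=T, B2=S, B5=F, B6=E, B8=F, B9=S
Answer: B1=T, B2=S, B5=F, B6=E, B8=F, B9=S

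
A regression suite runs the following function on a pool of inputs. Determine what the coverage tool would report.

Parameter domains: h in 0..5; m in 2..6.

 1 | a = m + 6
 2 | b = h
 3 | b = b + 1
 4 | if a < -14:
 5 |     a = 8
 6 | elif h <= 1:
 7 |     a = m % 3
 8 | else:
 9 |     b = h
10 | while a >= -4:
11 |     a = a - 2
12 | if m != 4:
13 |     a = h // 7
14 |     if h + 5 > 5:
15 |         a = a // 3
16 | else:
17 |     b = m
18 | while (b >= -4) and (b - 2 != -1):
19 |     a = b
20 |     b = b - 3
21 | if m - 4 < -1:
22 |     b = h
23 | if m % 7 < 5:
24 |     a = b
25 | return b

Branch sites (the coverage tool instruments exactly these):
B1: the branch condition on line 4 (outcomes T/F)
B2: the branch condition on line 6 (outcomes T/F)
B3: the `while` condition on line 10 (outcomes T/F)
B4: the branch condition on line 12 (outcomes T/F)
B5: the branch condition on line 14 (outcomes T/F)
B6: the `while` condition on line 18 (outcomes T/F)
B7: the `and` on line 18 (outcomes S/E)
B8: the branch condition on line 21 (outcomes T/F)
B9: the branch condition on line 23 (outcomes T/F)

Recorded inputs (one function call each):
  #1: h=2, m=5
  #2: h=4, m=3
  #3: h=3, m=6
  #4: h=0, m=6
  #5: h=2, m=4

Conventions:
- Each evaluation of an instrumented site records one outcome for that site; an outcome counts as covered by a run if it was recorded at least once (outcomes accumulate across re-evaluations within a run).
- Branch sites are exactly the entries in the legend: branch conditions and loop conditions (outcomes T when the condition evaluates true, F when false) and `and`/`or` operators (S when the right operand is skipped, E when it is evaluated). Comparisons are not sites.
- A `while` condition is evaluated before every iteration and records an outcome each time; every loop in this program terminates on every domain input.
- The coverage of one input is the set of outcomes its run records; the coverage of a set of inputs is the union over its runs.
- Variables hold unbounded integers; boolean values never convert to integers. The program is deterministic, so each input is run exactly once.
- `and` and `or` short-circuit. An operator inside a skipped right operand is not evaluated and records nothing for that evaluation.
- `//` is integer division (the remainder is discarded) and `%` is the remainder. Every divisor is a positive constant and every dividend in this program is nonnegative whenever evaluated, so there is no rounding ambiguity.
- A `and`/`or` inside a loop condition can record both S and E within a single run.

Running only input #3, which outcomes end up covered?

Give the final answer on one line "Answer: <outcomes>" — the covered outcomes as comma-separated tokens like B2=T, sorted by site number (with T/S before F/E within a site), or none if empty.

Event log for input #3 (h=3, m=6):
  B1->F, B2->F, B3->T, B3->T, B3->T, B3->T, B3->T, B3->T, B3->T, B3->T
  B3->T, B3->F, B4->T, B5->T, B7->E, B6->T, B7->E, B6->T, B7->E, B6->T
  B7->S, B6->F, B8->F, B9->F
deduplicating events, the covered set is: B1=F, B2=F, B3=T, B3=F, B4=T, B5=T, B6=T, B6=F, B7=S, B7=E, B8=F, B9=F

Answer: B1=F, B2=F, B3=T, B3=F, B4=T, B5=T, B6=T, B6=F, B7=S, B7=E, B8=F, B9=F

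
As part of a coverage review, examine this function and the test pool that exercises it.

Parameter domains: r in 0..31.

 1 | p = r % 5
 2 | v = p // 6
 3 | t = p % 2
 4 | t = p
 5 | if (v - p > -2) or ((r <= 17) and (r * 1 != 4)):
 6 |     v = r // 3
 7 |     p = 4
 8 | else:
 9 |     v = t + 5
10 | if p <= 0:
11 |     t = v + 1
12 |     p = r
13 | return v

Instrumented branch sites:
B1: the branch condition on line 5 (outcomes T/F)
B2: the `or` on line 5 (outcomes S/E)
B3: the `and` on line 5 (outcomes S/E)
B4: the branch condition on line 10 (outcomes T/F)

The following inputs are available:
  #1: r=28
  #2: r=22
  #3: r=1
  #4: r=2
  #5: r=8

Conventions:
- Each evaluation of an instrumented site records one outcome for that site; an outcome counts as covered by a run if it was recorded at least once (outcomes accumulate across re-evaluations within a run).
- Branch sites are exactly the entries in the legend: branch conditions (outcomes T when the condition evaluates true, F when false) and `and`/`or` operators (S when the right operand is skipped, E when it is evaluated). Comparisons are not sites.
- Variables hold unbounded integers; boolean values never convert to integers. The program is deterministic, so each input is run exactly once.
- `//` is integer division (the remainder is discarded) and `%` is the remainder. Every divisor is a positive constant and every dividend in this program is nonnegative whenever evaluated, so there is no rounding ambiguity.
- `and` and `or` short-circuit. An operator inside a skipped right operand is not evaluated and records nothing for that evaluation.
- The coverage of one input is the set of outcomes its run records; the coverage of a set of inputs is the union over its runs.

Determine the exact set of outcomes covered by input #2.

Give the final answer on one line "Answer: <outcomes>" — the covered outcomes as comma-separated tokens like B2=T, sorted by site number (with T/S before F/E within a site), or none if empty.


Tracing the run of input #2 (r=22):
  B2->E, B3->S, B1->F, B4->F
as a set, this run covers: B1=F, B2=E, B3=S, B4=F
Answer: B1=F, B2=E, B3=S, B4=F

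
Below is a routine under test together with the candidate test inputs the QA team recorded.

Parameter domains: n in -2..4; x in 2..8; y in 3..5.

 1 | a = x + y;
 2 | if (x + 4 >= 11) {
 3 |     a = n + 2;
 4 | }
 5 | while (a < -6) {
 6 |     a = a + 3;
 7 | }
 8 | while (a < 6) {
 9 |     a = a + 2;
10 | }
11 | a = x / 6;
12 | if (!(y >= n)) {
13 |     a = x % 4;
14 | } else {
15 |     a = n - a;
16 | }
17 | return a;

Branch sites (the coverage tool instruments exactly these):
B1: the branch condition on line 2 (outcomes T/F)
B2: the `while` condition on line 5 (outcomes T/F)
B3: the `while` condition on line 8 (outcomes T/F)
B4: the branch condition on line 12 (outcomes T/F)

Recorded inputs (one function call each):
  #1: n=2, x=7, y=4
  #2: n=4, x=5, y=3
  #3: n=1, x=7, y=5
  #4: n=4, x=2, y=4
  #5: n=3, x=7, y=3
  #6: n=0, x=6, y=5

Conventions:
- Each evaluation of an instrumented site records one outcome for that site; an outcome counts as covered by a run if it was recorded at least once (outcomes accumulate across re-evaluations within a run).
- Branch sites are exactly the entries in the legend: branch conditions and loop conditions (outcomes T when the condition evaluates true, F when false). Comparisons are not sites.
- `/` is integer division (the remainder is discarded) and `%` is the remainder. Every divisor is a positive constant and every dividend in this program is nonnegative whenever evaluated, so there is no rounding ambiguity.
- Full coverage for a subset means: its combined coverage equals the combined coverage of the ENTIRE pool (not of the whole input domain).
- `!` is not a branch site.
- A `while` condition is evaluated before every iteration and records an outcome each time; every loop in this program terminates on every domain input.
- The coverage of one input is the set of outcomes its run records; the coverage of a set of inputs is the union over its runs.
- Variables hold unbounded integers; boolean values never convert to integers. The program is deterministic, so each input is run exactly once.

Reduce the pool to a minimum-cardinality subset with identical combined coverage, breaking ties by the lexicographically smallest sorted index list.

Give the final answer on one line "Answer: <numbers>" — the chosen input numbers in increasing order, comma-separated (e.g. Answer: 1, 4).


run #1 (n=2, x=7, y=4) runs B1->T, B2->F, B3->T, B3->F, B4->F; records B1=T, B2=F, B3=T, B3=F, B4=F
run #2 (n=4, x=5, y=3) runs B1->F, B2->F, B3->F, B4->T; records B1=F, B2=F, B3=F, B4=T
run #3 (n=1, x=7, y=5) runs B1->T, B2->F, B3->T, B3->T, B3->F, B4->F; records B1=T, B2=F, B3=T, B3=F, B4=F
run #4 (n=4, x=2, y=4) runs B1->F, B2->F, B3->F, B4->F; records B1=F, B2=F, B3=F, B4=F
run #5 (n=3, x=7, y=3) runs B1->T, B2->F, B3->T, B3->F, B4->F; records B1=T, B2=F, B3=T, B3=F, B4=F
run #6 (n=0, x=6, y=5) runs B1->F, B2->F, B3->F, B4->F; records B1=F, B2=F, B3=F, B4=F
union over all inputs: B1=T, B1=F, B2=F, B3=T, B3=F, B4=T, B4=F (7 outcomes)
size 1 is not enough: best union over all size-1 subsets is 5/7
at size 2, {1, 2} reaches all 7 outcomes; every lexicographically earlier size-2 subset fails
Answer: 1, 2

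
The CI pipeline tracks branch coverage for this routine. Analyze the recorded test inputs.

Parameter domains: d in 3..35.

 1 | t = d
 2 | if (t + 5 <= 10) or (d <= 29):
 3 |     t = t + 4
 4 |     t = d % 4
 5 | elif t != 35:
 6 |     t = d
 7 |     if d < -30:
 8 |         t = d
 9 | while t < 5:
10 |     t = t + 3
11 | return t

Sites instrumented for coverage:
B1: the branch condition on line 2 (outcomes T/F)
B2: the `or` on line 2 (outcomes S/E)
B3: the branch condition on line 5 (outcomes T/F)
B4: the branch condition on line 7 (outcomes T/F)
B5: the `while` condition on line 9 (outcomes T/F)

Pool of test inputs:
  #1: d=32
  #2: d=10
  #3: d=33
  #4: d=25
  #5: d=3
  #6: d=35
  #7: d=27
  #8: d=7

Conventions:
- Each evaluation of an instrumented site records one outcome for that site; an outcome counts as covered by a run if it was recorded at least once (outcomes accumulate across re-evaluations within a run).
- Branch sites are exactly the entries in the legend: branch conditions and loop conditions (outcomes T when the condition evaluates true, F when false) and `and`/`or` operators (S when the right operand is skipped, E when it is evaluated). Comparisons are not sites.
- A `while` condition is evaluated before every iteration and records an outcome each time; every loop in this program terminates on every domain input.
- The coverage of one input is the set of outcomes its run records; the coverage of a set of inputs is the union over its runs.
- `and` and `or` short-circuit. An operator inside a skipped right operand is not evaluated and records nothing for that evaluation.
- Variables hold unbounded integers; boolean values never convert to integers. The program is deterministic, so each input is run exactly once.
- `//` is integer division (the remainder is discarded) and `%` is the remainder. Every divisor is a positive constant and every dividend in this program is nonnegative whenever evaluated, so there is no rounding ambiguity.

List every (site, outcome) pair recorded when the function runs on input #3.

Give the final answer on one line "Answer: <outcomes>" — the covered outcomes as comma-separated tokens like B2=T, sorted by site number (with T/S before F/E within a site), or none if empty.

Simulating input #3 (d=33) step by step:
  B2->E, B1->F, B3->T, B4->F, B5->F
as a set, this run covers: B1=F, B2=E, B3=T, B4=F, B5=F

Answer: B1=F, B2=E, B3=T, B4=F, B5=F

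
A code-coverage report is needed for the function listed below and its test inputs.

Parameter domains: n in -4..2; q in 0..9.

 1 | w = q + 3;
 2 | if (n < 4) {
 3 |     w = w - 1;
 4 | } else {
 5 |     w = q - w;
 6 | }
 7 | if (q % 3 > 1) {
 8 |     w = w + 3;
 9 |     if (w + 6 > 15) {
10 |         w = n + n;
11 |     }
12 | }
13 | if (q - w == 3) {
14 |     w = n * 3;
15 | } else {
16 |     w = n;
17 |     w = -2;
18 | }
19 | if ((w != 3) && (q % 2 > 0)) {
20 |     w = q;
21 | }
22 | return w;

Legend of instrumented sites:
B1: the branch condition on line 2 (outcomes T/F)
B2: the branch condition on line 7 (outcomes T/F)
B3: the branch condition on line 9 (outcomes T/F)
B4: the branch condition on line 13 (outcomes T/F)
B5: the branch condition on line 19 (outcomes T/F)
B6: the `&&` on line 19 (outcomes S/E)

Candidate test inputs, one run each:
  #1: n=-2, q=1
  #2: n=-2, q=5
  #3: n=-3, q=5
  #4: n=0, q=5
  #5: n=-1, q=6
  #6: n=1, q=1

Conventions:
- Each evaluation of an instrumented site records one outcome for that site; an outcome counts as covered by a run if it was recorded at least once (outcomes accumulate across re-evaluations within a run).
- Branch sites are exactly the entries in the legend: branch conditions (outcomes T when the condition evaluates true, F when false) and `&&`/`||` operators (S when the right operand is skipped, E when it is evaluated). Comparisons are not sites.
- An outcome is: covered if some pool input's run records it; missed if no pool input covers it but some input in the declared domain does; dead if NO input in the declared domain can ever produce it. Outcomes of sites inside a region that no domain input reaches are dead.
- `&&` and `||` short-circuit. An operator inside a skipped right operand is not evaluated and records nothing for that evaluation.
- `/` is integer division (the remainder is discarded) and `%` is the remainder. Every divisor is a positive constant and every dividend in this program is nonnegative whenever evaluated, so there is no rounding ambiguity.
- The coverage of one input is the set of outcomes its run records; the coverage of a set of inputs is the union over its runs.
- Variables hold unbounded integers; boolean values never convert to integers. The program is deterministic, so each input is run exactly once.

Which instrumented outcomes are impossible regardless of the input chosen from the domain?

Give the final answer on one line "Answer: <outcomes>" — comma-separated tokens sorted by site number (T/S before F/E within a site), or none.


exhaustive pass over the 70-input domain:
  B1=F: zero occurrences over every domain input -> dead
  reachable outcomes have witnesses, e.g. B1=T (e.g. n=-4, q=0), B2=T (e.g. n=-4, q=2), B2=F (e.g. n=-4, q=0), B3=T (e.g. n=-4, q=5)
Answer: B1=F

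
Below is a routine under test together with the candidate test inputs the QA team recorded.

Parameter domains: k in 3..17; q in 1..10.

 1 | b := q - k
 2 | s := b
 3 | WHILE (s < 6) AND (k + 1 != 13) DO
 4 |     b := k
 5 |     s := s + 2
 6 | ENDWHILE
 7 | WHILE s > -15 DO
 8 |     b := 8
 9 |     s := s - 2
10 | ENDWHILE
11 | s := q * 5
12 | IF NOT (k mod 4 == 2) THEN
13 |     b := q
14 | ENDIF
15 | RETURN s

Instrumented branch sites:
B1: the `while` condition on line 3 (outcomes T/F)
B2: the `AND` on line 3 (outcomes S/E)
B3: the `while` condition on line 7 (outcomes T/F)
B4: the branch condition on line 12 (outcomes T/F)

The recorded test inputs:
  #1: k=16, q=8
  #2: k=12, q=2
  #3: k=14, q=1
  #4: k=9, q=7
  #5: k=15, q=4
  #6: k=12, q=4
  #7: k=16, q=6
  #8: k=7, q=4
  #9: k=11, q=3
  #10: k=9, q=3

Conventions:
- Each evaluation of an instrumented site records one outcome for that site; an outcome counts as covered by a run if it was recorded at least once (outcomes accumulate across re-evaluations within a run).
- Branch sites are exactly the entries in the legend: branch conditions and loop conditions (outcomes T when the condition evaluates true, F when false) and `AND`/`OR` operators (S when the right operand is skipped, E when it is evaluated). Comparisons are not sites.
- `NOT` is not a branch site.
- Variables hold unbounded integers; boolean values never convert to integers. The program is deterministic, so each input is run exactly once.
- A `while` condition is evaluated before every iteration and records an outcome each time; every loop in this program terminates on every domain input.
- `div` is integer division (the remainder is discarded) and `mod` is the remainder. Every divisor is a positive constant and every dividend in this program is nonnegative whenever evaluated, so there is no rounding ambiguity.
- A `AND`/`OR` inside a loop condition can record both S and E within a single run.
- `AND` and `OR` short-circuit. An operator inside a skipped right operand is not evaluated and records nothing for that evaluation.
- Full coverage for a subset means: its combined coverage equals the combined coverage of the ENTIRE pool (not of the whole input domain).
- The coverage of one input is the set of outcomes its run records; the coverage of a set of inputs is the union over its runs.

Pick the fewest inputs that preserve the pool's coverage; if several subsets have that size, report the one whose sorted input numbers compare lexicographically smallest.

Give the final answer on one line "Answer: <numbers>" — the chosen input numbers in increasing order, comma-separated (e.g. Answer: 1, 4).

test 1 (k=16, q=8) fires B2->E, B1->T, B2->E, B1->T, B2->E, B1->T, B2->E, B1->T, B2->E, B1->T, B2->E, B1->T, B2->E, B1->T, ...; hits B1=T, B1=F, B2=S, B2=E, B3=T, B3=F, B4=T
test 2 (k=12, q=2) fires B2->E, B1->F, B3->T, B3->T, B3->T, B3->F, B4->T; hits B1=F, B2=E, B3=T, B3=F, B4=T
test 3 (k=14, q=1) fires B2->E, B1->T, B2->E, B1->T, B2->E, B1->T, B2->E, B1->T, B2->E, B1->T, B2->E, B1->T, B2->E, B1->T, ...; hits B1=T, B1=F, B2=S, B2=E, B3=T, B3=F, B4=F
test 4 (k=9, q=7) fires B2->E, B1->T, B2->E, B1->T, B2->E, B1->T, B2->E, B1->T, B2->S, B1->F, B3->T, B3->T, B3->T, B3->T, ...; hits B1=T, B1=F, B2=S, B2=E, B3=T, B3=F, B4=T
test 5 (k=15, q=4) fires B2->E, B1->T, B2->E, B1->T, B2->E, B1->T, B2->E, B1->T, B2->E, B1->T, B2->E, B1->T, B2->E, B1->T, ...; hits B1=T, B1=F, B2=S, B2=E, B3=T, B3=F, B4=T
test 6 (k=12, q=4) fires B2->E, B1->F, B3->T, B3->T, B3->T, B3->T, B3->F, B4->T; hits B1=F, B2=E, B3=T, B3=F, B4=T
test 7 (k=16, q=6) fires B2->E, B1->T, B2->E, B1->T, B2->E, B1->T, B2->E, B1->T, B2->E, B1->T, B2->E, B1->T, B2->E, B1->T, ...; hits B1=T, B1=F, B2=S, B2=E, B3=T, B3=F, B4=T
test 8 (k=7, q=4) fires B2->E, B1->T, B2->E, B1->T, B2->E, B1->T, B2->E, B1->T, B2->E, B1->T, B2->S, B1->F, B3->T, B3->T, ...; hits B1=T, B1=F, B2=S, B2=E, B3=T, B3=F, B4=T
test 9 (k=11, q=3) fires B2->E, B1->T, B2->E, B1->T, B2->E, B1->T, B2->E, B1->T, B2->E, B1->T, B2->E, B1->T, B2->E, B1->T, ...; hits B1=T, B1=F, B2=S, B2=E, B3=T, B3=F, B4=T
test 10 (k=9, q=3) fires B2->E, B1->T, B2->E, B1->T, B2->E, B1->T, B2->E, B1->T, B2->E, B1->T, B2->E, B1->T, B2->S, B1->F, ...; hits B1=T, B1=F, B2=S, B2=E, B3=T, B3=F, B4=T
the full pool covers 8 outcomes: B1=T, B1=F, B2=S, B2=E, B3=T, B3=F, B4=T, B4=F
size 1 is not enough: best union over all size-1 subsets is 7/8
inputs {1, 3} (size 2) cover everything; no size-2 subset with a lexicographically smaller index list covers all 8

Answer: 1, 3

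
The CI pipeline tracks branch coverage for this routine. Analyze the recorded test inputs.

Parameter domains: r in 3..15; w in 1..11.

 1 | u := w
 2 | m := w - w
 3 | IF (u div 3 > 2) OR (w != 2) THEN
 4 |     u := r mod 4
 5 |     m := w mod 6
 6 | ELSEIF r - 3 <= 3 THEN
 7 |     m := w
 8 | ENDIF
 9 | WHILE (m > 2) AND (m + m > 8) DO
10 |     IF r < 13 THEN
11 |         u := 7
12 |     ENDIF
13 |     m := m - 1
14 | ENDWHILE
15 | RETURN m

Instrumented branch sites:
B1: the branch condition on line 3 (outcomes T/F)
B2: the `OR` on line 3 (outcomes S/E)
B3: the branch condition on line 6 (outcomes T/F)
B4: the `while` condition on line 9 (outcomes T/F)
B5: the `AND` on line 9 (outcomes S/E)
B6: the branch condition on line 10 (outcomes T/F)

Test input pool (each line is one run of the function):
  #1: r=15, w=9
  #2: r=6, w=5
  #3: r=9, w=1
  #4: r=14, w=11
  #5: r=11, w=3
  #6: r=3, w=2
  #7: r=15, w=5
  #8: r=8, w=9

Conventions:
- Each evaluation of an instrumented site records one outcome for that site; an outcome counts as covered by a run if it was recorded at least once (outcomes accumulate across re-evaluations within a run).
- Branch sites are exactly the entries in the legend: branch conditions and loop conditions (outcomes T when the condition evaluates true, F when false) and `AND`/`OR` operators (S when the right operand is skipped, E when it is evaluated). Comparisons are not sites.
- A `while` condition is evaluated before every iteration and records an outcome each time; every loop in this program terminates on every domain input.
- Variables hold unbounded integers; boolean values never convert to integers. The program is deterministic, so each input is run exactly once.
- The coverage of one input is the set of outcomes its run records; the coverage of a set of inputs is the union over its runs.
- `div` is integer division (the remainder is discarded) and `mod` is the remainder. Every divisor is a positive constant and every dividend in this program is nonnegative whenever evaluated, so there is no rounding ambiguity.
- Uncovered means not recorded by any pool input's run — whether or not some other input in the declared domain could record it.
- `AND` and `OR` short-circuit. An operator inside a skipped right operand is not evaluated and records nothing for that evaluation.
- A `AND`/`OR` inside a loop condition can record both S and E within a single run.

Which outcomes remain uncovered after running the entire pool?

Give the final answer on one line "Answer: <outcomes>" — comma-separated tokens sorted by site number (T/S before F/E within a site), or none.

input #1, r=15, w=9: events B2->S, B1->T, B5->E, B4->F; outcomes B1=T, B2=S, B4=F, B5=E
input #2, r=6, w=5: events B2->E, B1->T, B5->E, B4->T, B6->T, B5->E, B4->F; outcomes B1=T, B2=E, B4=T, B4=F, B5=E, B6=T
input #3, r=9, w=1: events B2->E, B1->T, B5->S, B4->F; outcomes B1=T, B2=E, B4=F, B5=S
input #4, r=14, w=11: events B2->S, B1->T, B5->E, B4->T, B6->F, B5->E, B4->F; outcomes B1=T, B2=S, B4=T, B4=F, B5=E, B6=F
input #5, r=11, w=3: events B2->E, B1->T, B5->E, B4->F; outcomes B1=T, B2=E, B4=F, B5=E
input #6, r=3, w=2: events B2->E, B1->F, B3->T, B5->S, B4->F; outcomes B1=F, B2=E, B3=T, B4=F, B5=S
input #7, r=15, w=5: events B2->E, B1->T, B5->E, B4->T, B6->F, B5->E, B4->F; outcomes B1=T, B2=E, B4=T, B4=F, B5=E, B6=F
input #8, r=8, w=9: events B2->S, B1->T, B5->E, B4->F; outcomes B1=T, B2=S, B4=F, B5=E
union over the pool: B1=T, B1=F, B2=S, B2=E, B3=T, B4=T, B4=F, B5=S, B5=E, B6=T, B6=F
uncovered (1 of 12): B3=F

Answer: B3=F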